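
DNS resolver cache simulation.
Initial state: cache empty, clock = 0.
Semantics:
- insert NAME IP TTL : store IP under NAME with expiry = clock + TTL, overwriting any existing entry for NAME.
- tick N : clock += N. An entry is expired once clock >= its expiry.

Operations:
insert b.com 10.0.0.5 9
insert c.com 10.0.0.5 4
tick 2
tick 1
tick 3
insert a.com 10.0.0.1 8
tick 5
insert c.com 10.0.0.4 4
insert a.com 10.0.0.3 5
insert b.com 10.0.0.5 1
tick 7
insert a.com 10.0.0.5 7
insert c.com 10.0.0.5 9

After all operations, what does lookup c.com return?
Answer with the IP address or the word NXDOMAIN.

Op 1: insert b.com -> 10.0.0.5 (expiry=0+9=9). clock=0
Op 2: insert c.com -> 10.0.0.5 (expiry=0+4=4). clock=0
Op 3: tick 2 -> clock=2.
Op 4: tick 1 -> clock=3.
Op 5: tick 3 -> clock=6. purged={c.com}
Op 6: insert a.com -> 10.0.0.1 (expiry=6+8=14). clock=6
Op 7: tick 5 -> clock=11. purged={b.com}
Op 8: insert c.com -> 10.0.0.4 (expiry=11+4=15). clock=11
Op 9: insert a.com -> 10.0.0.3 (expiry=11+5=16). clock=11
Op 10: insert b.com -> 10.0.0.5 (expiry=11+1=12). clock=11
Op 11: tick 7 -> clock=18. purged={a.com,b.com,c.com}
Op 12: insert a.com -> 10.0.0.5 (expiry=18+7=25). clock=18
Op 13: insert c.com -> 10.0.0.5 (expiry=18+9=27). clock=18
lookup c.com: present, ip=10.0.0.5 expiry=27 > clock=18

Answer: 10.0.0.5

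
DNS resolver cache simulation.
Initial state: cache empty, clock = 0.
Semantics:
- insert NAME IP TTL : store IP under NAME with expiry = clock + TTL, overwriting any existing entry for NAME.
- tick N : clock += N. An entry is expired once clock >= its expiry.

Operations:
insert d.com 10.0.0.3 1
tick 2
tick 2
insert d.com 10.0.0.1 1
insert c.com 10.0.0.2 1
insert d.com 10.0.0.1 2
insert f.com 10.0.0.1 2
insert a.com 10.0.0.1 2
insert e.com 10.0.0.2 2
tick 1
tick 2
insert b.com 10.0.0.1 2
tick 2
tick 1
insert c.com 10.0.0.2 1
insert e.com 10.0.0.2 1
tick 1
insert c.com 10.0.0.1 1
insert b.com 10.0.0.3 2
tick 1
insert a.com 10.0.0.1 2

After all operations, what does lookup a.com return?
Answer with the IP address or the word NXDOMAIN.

Op 1: insert d.com -> 10.0.0.3 (expiry=0+1=1). clock=0
Op 2: tick 2 -> clock=2. purged={d.com}
Op 3: tick 2 -> clock=4.
Op 4: insert d.com -> 10.0.0.1 (expiry=4+1=5). clock=4
Op 5: insert c.com -> 10.0.0.2 (expiry=4+1=5). clock=4
Op 6: insert d.com -> 10.0.0.1 (expiry=4+2=6). clock=4
Op 7: insert f.com -> 10.0.0.1 (expiry=4+2=6). clock=4
Op 8: insert a.com -> 10.0.0.1 (expiry=4+2=6). clock=4
Op 9: insert e.com -> 10.0.0.2 (expiry=4+2=6). clock=4
Op 10: tick 1 -> clock=5. purged={c.com}
Op 11: tick 2 -> clock=7. purged={a.com,d.com,e.com,f.com}
Op 12: insert b.com -> 10.0.0.1 (expiry=7+2=9). clock=7
Op 13: tick 2 -> clock=9. purged={b.com}
Op 14: tick 1 -> clock=10.
Op 15: insert c.com -> 10.0.0.2 (expiry=10+1=11). clock=10
Op 16: insert e.com -> 10.0.0.2 (expiry=10+1=11). clock=10
Op 17: tick 1 -> clock=11. purged={c.com,e.com}
Op 18: insert c.com -> 10.0.0.1 (expiry=11+1=12). clock=11
Op 19: insert b.com -> 10.0.0.3 (expiry=11+2=13). clock=11
Op 20: tick 1 -> clock=12. purged={c.com}
Op 21: insert a.com -> 10.0.0.1 (expiry=12+2=14). clock=12
lookup a.com: present, ip=10.0.0.1 expiry=14 > clock=12

Answer: 10.0.0.1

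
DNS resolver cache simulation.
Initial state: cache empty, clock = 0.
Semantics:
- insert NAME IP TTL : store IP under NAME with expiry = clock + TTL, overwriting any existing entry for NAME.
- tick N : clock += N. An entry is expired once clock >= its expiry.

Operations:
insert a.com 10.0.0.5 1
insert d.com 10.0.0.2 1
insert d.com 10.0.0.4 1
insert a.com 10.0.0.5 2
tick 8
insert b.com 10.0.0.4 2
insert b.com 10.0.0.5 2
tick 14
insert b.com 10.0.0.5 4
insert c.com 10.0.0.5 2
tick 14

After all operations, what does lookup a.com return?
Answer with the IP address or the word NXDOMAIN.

Answer: NXDOMAIN

Derivation:
Op 1: insert a.com -> 10.0.0.5 (expiry=0+1=1). clock=0
Op 2: insert d.com -> 10.0.0.2 (expiry=0+1=1). clock=0
Op 3: insert d.com -> 10.0.0.4 (expiry=0+1=1). clock=0
Op 4: insert a.com -> 10.0.0.5 (expiry=0+2=2). clock=0
Op 5: tick 8 -> clock=8. purged={a.com,d.com}
Op 6: insert b.com -> 10.0.0.4 (expiry=8+2=10). clock=8
Op 7: insert b.com -> 10.0.0.5 (expiry=8+2=10). clock=8
Op 8: tick 14 -> clock=22. purged={b.com}
Op 9: insert b.com -> 10.0.0.5 (expiry=22+4=26). clock=22
Op 10: insert c.com -> 10.0.0.5 (expiry=22+2=24). clock=22
Op 11: tick 14 -> clock=36. purged={b.com,c.com}
lookup a.com: not in cache (expired or never inserted)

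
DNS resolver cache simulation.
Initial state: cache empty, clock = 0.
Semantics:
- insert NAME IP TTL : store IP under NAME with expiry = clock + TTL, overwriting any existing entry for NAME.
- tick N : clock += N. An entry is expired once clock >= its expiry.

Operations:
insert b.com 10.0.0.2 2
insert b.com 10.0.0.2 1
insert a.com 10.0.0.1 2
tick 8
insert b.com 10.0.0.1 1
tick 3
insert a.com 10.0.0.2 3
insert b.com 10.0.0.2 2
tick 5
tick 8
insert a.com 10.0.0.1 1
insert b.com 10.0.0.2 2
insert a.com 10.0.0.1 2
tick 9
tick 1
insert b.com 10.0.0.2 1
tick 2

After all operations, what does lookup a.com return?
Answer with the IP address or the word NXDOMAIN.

Op 1: insert b.com -> 10.0.0.2 (expiry=0+2=2). clock=0
Op 2: insert b.com -> 10.0.0.2 (expiry=0+1=1). clock=0
Op 3: insert a.com -> 10.0.0.1 (expiry=0+2=2). clock=0
Op 4: tick 8 -> clock=8. purged={a.com,b.com}
Op 5: insert b.com -> 10.0.0.1 (expiry=8+1=9). clock=8
Op 6: tick 3 -> clock=11. purged={b.com}
Op 7: insert a.com -> 10.0.0.2 (expiry=11+3=14). clock=11
Op 8: insert b.com -> 10.0.0.2 (expiry=11+2=13). clock=11
Op 9: tick 5 -> clock=16. purged={a.com,b.com}
Op 10: tick 8 -> clock=24.
Op 11: insert a.com -> 10.0.0.1 (expiry=24+1=25). clock=24
Op 12: insert b.com -> 10.0.0.2 (expiry=24+2=26). clock=24
Op 13: insert a.com -> 10.0.0.1 (expiry=24+2=26). clock=24
Op 14: tick 9 -> clock=33. purged={a.com,b.com}
Op 15: tick 1 -> clock=34.
Op 16: insert b.com -> 10.0.0.2 (expiry=34+1=35). clock=34
Op 17: tick 2 -> clock=36. purged={b.com}
lookup a.com: not in cache (expired or never inserted)

Answer: NXDOMAIN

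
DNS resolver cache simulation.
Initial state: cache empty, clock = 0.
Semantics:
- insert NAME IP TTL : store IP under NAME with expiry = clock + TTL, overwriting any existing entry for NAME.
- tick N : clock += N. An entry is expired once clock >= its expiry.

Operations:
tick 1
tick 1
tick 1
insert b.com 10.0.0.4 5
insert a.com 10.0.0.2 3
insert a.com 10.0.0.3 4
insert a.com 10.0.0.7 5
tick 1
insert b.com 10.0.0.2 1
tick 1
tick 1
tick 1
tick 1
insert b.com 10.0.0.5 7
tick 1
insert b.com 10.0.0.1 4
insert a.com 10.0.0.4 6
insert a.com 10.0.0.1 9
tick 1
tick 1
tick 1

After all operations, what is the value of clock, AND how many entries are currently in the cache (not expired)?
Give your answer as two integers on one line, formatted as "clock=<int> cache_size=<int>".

Op 1: tick 1 -> clock=1.
Op 2: tick 1 -> clock=2.
Op 3: tick 1 -> clock=3.
Op 4: insert b.com -> 10.0.0.4 (expiry=3+5=8). clock=3
Op 5: insert a.com -> 10.0.0.2 (expiry=3+3=6). clock=3
Op 6: insert a.com -> 10.0.0.3 (expiry=3+4=7). clock=3
Op 7: insert a.com -> 10.0.0.7 (expiry=3+5=8). clock=3
Op 8: tick 1 -> clock=4.
Op 9: insert b.com -> 10.0.0.2 (expiry=4+1=5). clock=4
Op 10: tick 1 -> clock=5. purged={b.com}
Op 11: tick 1 -> clock=6.
Op 12: tick 1 -> clock=7.
Op 13: tick 1 -> clock=8. purged={a.com}
Op 14: insert b.com -> 10.0.0.5 (expiry=8+7=15). clock=8
Op 15: tick 1 -> clock=9.
Op 16: insert b.com -> 10.0.0.1 (expiry=9+4=13). clock=9
Op 17: insert a.com -> 10.0.0.4 (expiry=9+6=15). clock=9
Op 18: insert a.com -> 10.0.0.1 (expiry=9+9=18). clock=9
Op 19: tick 1 -> clock=10.
Op 20: tick 1 -> clock=11.
Op 21: tick 1 -> clock=12.
Final clock = 12
Final cache (unexpired): {a.com,b.com} -> size=2

Answer: clock=12 cache_size=2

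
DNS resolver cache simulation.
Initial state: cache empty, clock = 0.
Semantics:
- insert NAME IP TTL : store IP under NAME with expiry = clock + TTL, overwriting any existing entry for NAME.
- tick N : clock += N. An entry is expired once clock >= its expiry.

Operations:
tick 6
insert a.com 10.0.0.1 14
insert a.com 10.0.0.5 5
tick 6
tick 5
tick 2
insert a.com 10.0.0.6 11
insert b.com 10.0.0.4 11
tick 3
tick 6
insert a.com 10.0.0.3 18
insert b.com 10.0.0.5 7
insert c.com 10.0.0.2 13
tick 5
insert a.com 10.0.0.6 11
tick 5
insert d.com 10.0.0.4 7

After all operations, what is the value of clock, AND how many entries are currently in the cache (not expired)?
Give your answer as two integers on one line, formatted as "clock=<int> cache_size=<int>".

Answer: clock=38 cache_size=3

Derivation:
Op 1: tick 6 -> clock=6.
Op 2: insert a.com -> 10.0.0.1 (expiry=6+14=20). clock=6
Op 3: insert a.com -> 10.0.0.5 (expiry=6+5=11). clock=6
Op 4: tick 6 -> clock=12. purged={a.com}
Op 5: tick 5 -> clock=17.
Op 6: tick 2 -> clock=19.
Op 7: insert a.com -> 10.0.0.6 (expiry=19+11=30). clock=19
Op 8: insert b.com -> 10.0.0.4 (expiry=19+11=30). clock=19
Op 9: tick 3 -> clock=22.
Op 10: tick 6 -> clock=28.
Op 11: insert a.com -> 10.0.0.3 (expiry=28+18=46). clock=28
Op 12: insert b.com -> 10.0.0.5 (expiry=28+7=35). clock=28
Op 13: insert c.com -> 10.0.0.2 (expiry=28+13=41). clock=28
Op 14: tick 5 -> clock=33.
Op 15: insert a.com -> 10.0.0.6 (expiry=33+11=44). clock=33
Op 16: tick 5 -> clock=38. purged={b.com}
Op 17: insert d.com -> 10.0.0.4 (expiry=38+7=45). clock=38
Final clock = 38
Final cache (unexpired): {a.com,c.com,d.com} -> size=3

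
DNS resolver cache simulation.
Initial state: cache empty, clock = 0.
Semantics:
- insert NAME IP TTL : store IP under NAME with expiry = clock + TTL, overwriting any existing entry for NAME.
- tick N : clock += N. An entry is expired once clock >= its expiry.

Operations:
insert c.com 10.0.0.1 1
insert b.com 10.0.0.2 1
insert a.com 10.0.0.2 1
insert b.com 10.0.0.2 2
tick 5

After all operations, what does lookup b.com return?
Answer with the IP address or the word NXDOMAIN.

Op 1: insert c.com -> 10.0.0.1 (expiry=0+1=1). clock=0
Op 2: insert b.com -> 10.0.0.2 (expiry=0+1=1). clock=0
Op 3: insert a.com -> 10.0.0.2 (expiry=0+1=1). clock=0
Op 4: insert b.com -> 10.0.0.2 (expiry=0+2=2). clock=0
Op 5: tick 5 -> clock=5. purged={a.com,b.com,c.com}
lookup b.com: not in cache (expired or never inserted)

Answer: NXDOMAIN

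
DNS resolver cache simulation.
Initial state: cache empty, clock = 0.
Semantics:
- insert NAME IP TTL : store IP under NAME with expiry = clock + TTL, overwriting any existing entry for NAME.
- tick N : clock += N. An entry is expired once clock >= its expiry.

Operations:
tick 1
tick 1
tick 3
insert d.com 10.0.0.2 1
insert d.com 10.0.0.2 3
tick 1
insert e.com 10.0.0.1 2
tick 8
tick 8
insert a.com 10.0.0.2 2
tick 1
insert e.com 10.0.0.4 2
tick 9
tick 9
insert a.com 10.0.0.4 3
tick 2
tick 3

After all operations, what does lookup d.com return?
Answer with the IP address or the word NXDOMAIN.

Op 1: tick 1 -> clock=1.
Op 2: tick 1 -> clock=2.
Op 3: tick 3 -> clock=5.
Op 4: insert d.com -> 10.0.0.2 (expiry=5+1=6). clock=5
Op 5: insert d.com -> 10.0.0.2 (expiry=5+3=8). clock=5
Op 6: tick 1 -> clock=6.
Op 7: insert e.com -> 10.0.0.1 (expiry=6+2=8). clock=6
Op 8: tick 8 -> clock=14. purged={d.com,e.com}
Op 9: tick 8 -> clock=22.
Op 10: insert a.com -> 10.0.0.2 (expiry=22+2=24). clock=22
Op 11: tick 1 -> clock=23.
Op 12: insert e.com -> 10.0.0.4 (expiry=23+2=25). clock=23
Op 13: tick 9 -> clock=32. purged={a.com,e.com}
Op 14: tick 9 -> clock=41.
Op 15: insert a.com -> 10.0.0.4 (expiry=41+3=44). clock=41
Op 16: tick 2 -> clock=43.
Op 17: tick 3 -> clock=46. purged={a.com}
lookup d.com: not in cache (expired or never inserted)

Answer: NXDOMAIN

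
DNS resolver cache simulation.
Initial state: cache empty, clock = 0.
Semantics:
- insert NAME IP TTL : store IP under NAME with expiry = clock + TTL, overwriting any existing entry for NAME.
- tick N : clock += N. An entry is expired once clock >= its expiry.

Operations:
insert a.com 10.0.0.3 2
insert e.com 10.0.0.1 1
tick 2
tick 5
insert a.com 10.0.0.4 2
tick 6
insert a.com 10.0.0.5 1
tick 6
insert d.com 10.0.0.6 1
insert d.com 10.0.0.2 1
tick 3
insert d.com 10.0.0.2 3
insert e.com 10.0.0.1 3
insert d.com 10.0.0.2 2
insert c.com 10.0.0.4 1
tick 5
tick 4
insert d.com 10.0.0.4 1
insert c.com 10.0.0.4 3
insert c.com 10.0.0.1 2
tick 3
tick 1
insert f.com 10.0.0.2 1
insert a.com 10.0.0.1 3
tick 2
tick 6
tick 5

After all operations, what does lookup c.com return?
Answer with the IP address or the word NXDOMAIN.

Op 1: insert a.com -> 10.0.0.3 (expiry=0+2=2). clock=0
Op 2: insert e.com -> 10.0.0.1 (expiry=0+1=1). clock=0
Op 3: tick 2 -> clock=2. purged={a.com,e.com}
Op 4: tick 5 -> clock=7.
Op 5: insert a.com -> 10.0.0.4 (expiry=7+2=9). clock=7
Op 6: tick 6 -> clock=13. purged={a.com}
Op 7: insert a.com -> 10.0.0.5 (expiry=13+1=14). clock=13
Op 8: tick 6 -> clock=19. purged={a.com}
Op 9: insert d.com -> 10.0.0.6 (expiry=19+1=20). clock=19
Op 10: insert d.com -> 10.0.0.2 (expiry=19+1=20). clock=19
Op 11: tick 3 -> clock=22. purged={d.com}
Op 12: insert d.com -> 10.0.0.2 (expiry=22+3=25). clock=22
Op 13: insert e.com -> 10.0.0.1 (expiry=22+3=25). clock=22
Op 14: insert d.com -> 10.0.0.2 (expiry=22+2=24). clock=22
Op 15: insert c.com -> 10.0.0.4 (expiry=22+1=23). clock=22
Op 16: tick 5 -> clock=27. purged={c.com,d.com,e.com}
Op 17: tick 4 -> clock=31.
Op 18: insert d.com -> 10.0.0.4 (expiry=31+1=32). clock=31
Op 19: insert c.com -> 10.0.0.4 (expiry=31+3=34). clock=31
Op 20: insert c.com -> 10.0.0.1 (expiry=31+2=33). clock=31
Op 21: tick 3 -> clock=34. purged={c.com,d.com}
Op 22: tick 1 -> clock=35.
Op 23: insert f.com -> 10.0.0.2 (expiry=35+1=36). clock=35
Op 24: insert a.com -> 10.0.0.1 (expiry=35+3=38). clock=35
Op 25: tick 2 -> clock=37. purged={f.com}
Op 26: tick 6 -> clock=43. purged={a.com}
Op 27: tick 5 -> clock=48.
lookup c.com: not in cache (expired or never inserted)

Answer: NXDOMAIN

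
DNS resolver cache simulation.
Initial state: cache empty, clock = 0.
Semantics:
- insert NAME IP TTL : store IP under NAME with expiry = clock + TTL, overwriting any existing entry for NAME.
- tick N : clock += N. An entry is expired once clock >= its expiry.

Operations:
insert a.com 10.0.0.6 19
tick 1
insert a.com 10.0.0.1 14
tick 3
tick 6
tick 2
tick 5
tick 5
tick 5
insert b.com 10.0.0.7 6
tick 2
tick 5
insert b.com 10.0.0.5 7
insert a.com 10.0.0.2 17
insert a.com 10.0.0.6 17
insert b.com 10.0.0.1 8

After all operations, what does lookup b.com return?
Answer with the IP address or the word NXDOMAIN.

Answer: 10.0.0.1

Derivation:
Op 1: insert a.com -> 10.0.0.6 (expiry=0+19=19). clock=0
Op 2: tick 1 -> clock=1.
Op 3: insert a.com -> 10.0.0.1 (expiry=1+14=15). clock=1
Op 4: tick 3 -> clock=4.
Op 5: tick 6 -> clock=10.
Op 6: tick 2 -> clock=12.
Op 7: tick 5 -> clock=17. purged={a.com}
Op 8: tick 5 -> clock=22.
Op 9: tick 5 -> clock=27.
Op 10: insert b.com -> 10.0.0.7 (expiry=27+6=33). clock=27
Op 11: tick 2 -> clock=29.
Op 12: tick 5 -> clock=34. purged={b.com}
Op 13: insert b.com -> 10.0.0.5 (expiry=34+7=41). clock=34
Op 14: insert a.com -> 10.0.0.2 (expiry=34+17=51). clock=34
Op 15: insert a.com -> 10.0.0.6 (expiry=34+17=51). clock=34
Op 16: insert b.com -> 10.0.0.1 (expiry=34+8=42). clock=34
lookup b.com: present, ip=10.0.0.1 expiry=42 > clock=34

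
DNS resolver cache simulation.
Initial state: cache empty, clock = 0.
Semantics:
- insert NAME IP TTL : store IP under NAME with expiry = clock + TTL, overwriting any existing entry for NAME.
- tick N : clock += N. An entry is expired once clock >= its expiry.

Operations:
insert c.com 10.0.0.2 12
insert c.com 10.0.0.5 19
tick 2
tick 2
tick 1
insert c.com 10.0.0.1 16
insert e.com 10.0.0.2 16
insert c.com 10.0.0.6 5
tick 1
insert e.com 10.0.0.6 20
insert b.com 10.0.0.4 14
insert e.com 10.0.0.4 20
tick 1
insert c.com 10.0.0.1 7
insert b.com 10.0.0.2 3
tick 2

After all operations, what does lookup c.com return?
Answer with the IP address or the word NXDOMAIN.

Op 1: insert c.com -> 10.0.0.2 (expiry=0+12=12). clock=0
Op 2: insert c.com -> 10.0.0.5 (expiry=0+19=19). clock=0
Op 3: tick 2 -> clock=2.
Op 4: tick 2 -> clock=4.
Op 5: tick 1 -> clock=5.
Op 6: insert c.com -> 10.0.0.1 (expiry=5+16=21). clock=5
Op 7: insert e.com -> 10.0.0.2 (expiry=5+16=21). clock=5
Op 8: insert c.com -> 10.0.0.6 (expiry=5+5=10). clock=5
Op 9: tick 1 -> clock=6.
Op 10: insert e.com -> 10.0.0.6 (expiry=6+20=26). clock=6
Op 11: insert b.com -> 10.0.0.4 (expiry=6+14=20). clock=6
Op 12: insert e.com -> 10.0.0.4 (expiry=6+20=26). clock=6
Op 13: tick 1 -> clock=7.
Op 14: insert c.com -> 10.0.0.1 (expiry=7+7=14). clock=7
Op 15: insert b.com -> 10.0.0.2 (expiry=7+3=10). clock=7
Op 16: tick 2 -> clock=9.
lookup c.com: present, ip=10.0.0.1 expiry=14 > clock=9

Answer: 10.0.0.1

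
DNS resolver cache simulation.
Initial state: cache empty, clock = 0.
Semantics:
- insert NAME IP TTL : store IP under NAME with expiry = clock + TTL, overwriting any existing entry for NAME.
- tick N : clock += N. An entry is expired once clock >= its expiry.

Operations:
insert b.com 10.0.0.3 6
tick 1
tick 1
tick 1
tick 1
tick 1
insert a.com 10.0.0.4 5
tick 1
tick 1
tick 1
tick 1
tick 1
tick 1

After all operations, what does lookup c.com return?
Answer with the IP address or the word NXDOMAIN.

Answer: NXDOMAIN

Derivation:
Op 1: insert b.com -> 10.0.0.3 (expiry=0+6=6). clock=0
Op 2: tick 1 -> clock=1.
Op 3: tick 1 -> clock=2.
Op 4: tick 1 -> clock=3.
Op 5: tick 1 -> clock=4.
Op 6: tick 1 -> clock=5.
Op 7: insert a.com -> 10.0.0.4 (expiry=5+5=10). clock=5
Op 8: tick 1 -> clock=6. purged={b.com}
Op 9: tick 1 -> clock=7.
Op 10: tick 1 -> clock=8.
Op 11: tick 1 -> clock=9.
Op 12: tick 1 -> clock=10. purged={a.com}
Op 13: tick 1 -> clock=11.
lookup c.com: not in cache (expired or never inserted)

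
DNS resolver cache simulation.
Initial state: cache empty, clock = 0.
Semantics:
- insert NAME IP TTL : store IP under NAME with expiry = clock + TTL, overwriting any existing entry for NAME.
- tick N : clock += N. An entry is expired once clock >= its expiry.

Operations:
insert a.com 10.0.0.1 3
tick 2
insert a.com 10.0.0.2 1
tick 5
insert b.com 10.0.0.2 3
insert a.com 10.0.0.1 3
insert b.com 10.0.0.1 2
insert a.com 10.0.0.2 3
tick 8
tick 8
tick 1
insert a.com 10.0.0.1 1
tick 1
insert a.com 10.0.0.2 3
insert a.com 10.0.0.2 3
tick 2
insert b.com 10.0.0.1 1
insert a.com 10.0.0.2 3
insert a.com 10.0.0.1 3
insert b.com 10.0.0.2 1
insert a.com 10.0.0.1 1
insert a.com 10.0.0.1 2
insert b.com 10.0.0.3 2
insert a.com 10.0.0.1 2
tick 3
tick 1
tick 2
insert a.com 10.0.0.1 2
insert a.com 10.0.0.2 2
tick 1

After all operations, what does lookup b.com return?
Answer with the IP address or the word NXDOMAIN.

Op 1: insert a.com -> 10.0.0.1 (expiry=0+3=3). clock=0
Op 2: tick 2 -> clock=2.
Op 3: insert a.com -> 10.0.0.2 (expiry=2+1=3). clock=2
Op 4: tick 5 -> clock=7. purged={a.com}
Op 5: insert b.com -> 10.0.0.2 (expiry=7+3=10). clock=7
Op 6: insert a.com -> 10.0.0.1 (expiry=7+3=10). clock=7
Op 7: insert b.com -> 10.0.0.1 (expiry=7+2=9). clock=7
Op 8: insert a.com -> 10.0.0.2 (expiry=7+3=10). clock=7
Op 9: tick 8 -> clock=15. purged={a.com,b.com}
Op 10: tick 8 -> clock=23.
Op 11: tick 1 -> clock=24.
Op 12: insert a.com -> 10.0.0.1 (expiry=24+1=25). clock=24
Op 13: tick 1 -> clock=25. purged={a.com}
Op 14: insert a.com -> 10.0.0.2 (expiry=25+3=28). clock=25
Op 15: insert a.com -> 10.0.0.2 (expiry=25+3=28). clock=25
Op 16: tick 2 -> clock=27.
Op 17: insert b.com -> 10.0.0.1 (expiry=27+1=28). clock=27
Op 18: insert a.com -> 10.0.0.2 (expiry=27+3=30). clock=27
Op 19: insert a.com -> 10.0.0.1 (expiry=27+3=30). clock=27
Op 20: insert b.com -> 10.0.0.2 (expiry=27+1=28). clock=27
Op 21: insert a.com -> 10.0.0.1 (expiry=27+1=28). clock=27
Op 22: insert a.com -> 10.0.0.1 (expiry=27+2=29). clock=27
Op 23: insert b.com -> 10.0.0.3 (expiry=27+2=29). clock=27
Op 24: insert a.com -> 10.0.0.1 (expiry=27+2=29). clock=27
Op 25: tick 3 -> clock=30. purged={a.com,b.com}
Op 26: tick 1 -> clock=31.
Op 27: tick 2 -> clock=33.
Op 28: insert a.com -> 10.0.0.1 (expiry=33+2=35). clock=33
Op 29: insert a.com -> 10.0.0.2 (expiry=33+2=35). clock=33
Op 30: tick 1 -> clock=34.
lookup b.com: not in cache (expired or never inserted)

Answer: NXDOMAIN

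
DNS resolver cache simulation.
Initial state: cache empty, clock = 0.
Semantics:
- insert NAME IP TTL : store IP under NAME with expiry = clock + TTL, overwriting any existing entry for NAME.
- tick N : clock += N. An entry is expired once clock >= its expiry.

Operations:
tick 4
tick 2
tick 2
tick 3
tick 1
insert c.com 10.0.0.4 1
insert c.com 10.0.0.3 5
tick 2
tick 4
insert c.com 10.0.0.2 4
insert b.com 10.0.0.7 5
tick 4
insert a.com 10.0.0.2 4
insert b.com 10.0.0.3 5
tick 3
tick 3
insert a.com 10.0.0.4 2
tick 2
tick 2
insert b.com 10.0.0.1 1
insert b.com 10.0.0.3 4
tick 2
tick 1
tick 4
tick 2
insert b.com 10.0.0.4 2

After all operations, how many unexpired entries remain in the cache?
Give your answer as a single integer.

Answer: 1

Derivation:
Op 1: tick 4 -> clock=4.
Op 2: tick 2 -> clock=6.
Op 3: tick 2 -> clock=8.
Op 4: tick 3 -> clock=11.
Op 5: tick 1 -> clock=12.
Op 6: insert c.com -> 10.0.0.4 (expiry=12+1=13). clock=12
Op 7: insert c.com -> 10.0.0.3 (expiry=12+5=17). clock=12
Op 8: tick 2 -> clock=14.
Op 9: tick 4 -> clock=18. purged={c.com}
Op 10: insert c.com -> 10.0.0.2 (expiry=18+4=22). clock=18
Op 11: insert b.com -> 10.0.0.7 (expiry=18+5=23). clock=18
Op 12: tick 4 -> clock=22. purged={c.com}
Op 13: insert a.com -> 10.0.0.2 (expiry=22+4=26). clock=22
Op 14: insert b.com -> 10.0.0.3 (expiry=22+5=27). clock=22
Op 15: tick 3 -> clock=25.
Op 16: tick 3 -> clock=28. purged={a.com,b.com}
Op 17: insert a.com -> 10.0.0.4 (expiry=28+2=30). clock=28
Op 18: tick 2 -> clock=30. purged={a.com}
Op 19: tick 2 -> clock=32.
Op 20: insert b.com -> 10.0.0.1 (expiry=32+1=33). clock=32
Op 21: insert b.com -> 10.0.0.3 (expiry=32+4=36). clock=32
Op 22: tick 2 -> clock=34.
Op 23: tick 1 -> clock=35.
Op 24: tick 4 -> clock=39. purged={b.com}
Op 25: tick 2 -> clock=41.
Op 26: insert b.com -> 10.0.0.4 (expiry=41+2=43). clock=41
Final cache (unexpired): {b.com} -> size=1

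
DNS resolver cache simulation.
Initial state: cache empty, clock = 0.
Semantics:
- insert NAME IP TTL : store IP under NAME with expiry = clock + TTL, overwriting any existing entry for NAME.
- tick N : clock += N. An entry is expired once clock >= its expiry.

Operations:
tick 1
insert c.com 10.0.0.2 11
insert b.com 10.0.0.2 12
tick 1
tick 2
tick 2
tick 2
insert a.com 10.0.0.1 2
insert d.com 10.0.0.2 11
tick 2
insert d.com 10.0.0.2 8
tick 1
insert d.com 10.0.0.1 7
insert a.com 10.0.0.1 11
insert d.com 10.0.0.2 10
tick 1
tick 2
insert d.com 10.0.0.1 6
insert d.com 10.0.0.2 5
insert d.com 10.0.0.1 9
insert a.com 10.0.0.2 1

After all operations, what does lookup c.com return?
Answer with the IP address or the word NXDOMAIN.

Op 1: tick 1 -> clock=1.
Op 2: insert c.com -> 10.0.0.2 (expiry=1+11=12). clock=1
Op 3: insert b.com -> 10.0.0.2 (expiry=1+12=13). clock=1
Op 4: tick 1 -> clock=2.
Op 5: tick 2 -> clock=4.
Op 6: tick 2 -> clock=6.
Op 7: tick 2 -> clock=8.
Op 8: insert a.com -> 10.0.0.1 (expiry=8+2=10). clock=8
Op 9: insert d.com -> 10.0.0.2 (expiry=8+11=19). clock=8
Op 10: tick 2 -> clock=10. purged={a.com}
Op 11: insert d.com -> 10.0.0.2 (expiry=10+8=18). clock=10
Op 12: tick 1 -> clock=11.
Op 13: insert d.com -> 10.0.0.1 (expiry=11+7=18). clock=11
Op 14: insert a.com -> 10.0.0.1 (expiry=11+11=22). clock=11
Op 15: insert d.com -> 10.0.0.2 (expiry=11+10=21). clock=11
Op 16: tick 1 -> clock=12. purged={c.com}
Op 17: tick 2 -> clock=14. purged={b.com}
Op 18: insert d.com -> 10.0.0.1 (expiry=14+6=20). clock=14
Op 19: insert d.com -> 10.0.0.2 (expiry=14+5=19). clock=14
Op 20: insert d.com -> 10.0.0.1 (expiry=14+9=23). clock=14
Op 21: insert a.com -> 10.0.0.2 (expiry=14+1=15). clock=14
lookup c.com: not in cache (expired or never inserted)

Answer: NXDOMAIN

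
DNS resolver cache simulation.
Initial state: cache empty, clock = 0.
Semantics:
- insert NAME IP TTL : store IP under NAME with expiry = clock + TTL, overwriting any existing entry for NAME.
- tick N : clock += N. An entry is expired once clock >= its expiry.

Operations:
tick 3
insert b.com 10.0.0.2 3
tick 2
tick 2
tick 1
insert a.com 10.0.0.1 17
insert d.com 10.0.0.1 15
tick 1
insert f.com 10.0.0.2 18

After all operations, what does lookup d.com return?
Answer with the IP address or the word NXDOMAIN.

Answer: 10.0.0.1

Derivation:
Op 1: tick 3 -> clock=3.
Op 2: insert b.com -> 10.0.0.2 (expiry=3+3=6). clock=3
Op 3: tick 2 -> clock=5.
Op 4: tick 2 -> clock=7. purged={b.com}
Op 5: tick 1 -> clock=8.
Op 6: insert a.com -> 10.0.0.1 (expiry=8+17=25). clock=8
Op 7: insert d.com -> 10.0.0.1 (expiry=8+15=23). clock=8
Op 8: tick 1 -> clock=9.
Op 9: insert f.com -> 10.0.0.2 (expiry=9+18=27). clock=9
lookup d.com: present, ip=10.0.0.1 expiry=23 > clock=9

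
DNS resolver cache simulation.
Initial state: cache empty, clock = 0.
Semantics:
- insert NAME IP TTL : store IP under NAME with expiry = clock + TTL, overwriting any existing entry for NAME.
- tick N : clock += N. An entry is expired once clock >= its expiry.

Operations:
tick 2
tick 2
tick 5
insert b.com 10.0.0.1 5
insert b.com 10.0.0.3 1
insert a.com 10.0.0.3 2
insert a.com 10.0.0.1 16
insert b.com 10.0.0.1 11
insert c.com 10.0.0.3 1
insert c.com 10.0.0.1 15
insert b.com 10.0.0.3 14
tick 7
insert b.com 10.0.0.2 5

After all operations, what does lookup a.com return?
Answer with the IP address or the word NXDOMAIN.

Answer: 10.0.0.1

Derivation:
Op 1: tick 2 -> clock=2.
Op 2: tick 2 -> clock=4.
Op 3: tick 5 -> clock=9.
Op 4: insert b.com -> 10.0.0.1 (expiry=9+5=14). clock=9
Op 5: insert b.com -> 10.0.0.3 (expiry=9+1=10). clock=9
Op 6: insert a.com -> 10.0.0.3 (expiry=9+2=11). clock=9
Op 7: insert a.com -> 10.0.0.1 (expiry=9+16=25). clock=9
Op 8: insert b.com -> 10.0.0.1 (expiry=9+11=20). clock=9
Op 9: insert c.com -> 10.0.0.3 (expiry=9+1=10). clock=9
Op 10: insert c.com -> 10.0.0.1 (expiry=9+15=24). clock=9
Op 11: insert b.com -> 10.0.0.3 (expiry=9+14=23). clock=9
Op 12: tick 7 -> clock=16.
Op 13: insert b.com -> 10.0.0.2 (expiry=16+5=21). clock=16
lookup a.com: present, ip=10.0.0.1 expiry=25 > clock=16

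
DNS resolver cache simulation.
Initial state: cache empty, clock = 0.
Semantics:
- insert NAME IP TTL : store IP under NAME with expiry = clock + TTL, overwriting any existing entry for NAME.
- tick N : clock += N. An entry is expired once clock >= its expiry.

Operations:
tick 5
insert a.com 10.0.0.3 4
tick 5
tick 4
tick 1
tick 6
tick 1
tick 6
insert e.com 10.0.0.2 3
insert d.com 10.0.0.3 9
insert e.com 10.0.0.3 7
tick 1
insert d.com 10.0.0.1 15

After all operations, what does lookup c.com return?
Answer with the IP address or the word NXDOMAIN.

Op 1: tick 5 -> clock=5.
Op 2: insert a.com -> 10.0.0.3 (expiry=5+4=9). clock=5
Op 3: tick 5 -> clock=10. purged={a.com}
Op 4: tick 4 -> clock=14.
Op 5: tick 1 -> clock=15.
Op 6: tick 6 -> clock=21.
Op 7: tick 1 -> clock=22.
Op 8: tick 6 -> clock=28.
Op 9: insert e.com -> 10.0.0.2 (expiry=28+3=31). clock=28
Op 10: insert d.com -> 10.0.0.3 (expiry=28+9=37). clock=28
Op 11: insert e.com -> 10.0.0.3 (expiry=28+7=35). clock=28
Op 12: tick 1 -> clock=29.
Op 13: insert d.com -> 10.0.0.1 (expiry=29+15=44). clock=29
lookup c.com: not in cache (expired or never inserted)

Answer: NXDOMAIN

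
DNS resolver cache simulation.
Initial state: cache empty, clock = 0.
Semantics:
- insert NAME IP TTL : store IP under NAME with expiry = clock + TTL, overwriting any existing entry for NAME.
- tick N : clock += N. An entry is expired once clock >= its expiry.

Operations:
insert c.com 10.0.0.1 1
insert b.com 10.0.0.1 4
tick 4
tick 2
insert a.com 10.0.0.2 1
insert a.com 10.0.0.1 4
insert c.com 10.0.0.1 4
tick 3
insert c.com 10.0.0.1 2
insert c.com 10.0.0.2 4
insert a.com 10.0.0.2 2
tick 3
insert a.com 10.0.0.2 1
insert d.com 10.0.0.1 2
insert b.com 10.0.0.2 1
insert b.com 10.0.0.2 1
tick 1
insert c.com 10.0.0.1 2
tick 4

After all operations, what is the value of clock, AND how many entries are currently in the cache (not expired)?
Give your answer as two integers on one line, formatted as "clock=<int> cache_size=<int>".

Answer: clock=17 cache_size=0

Derivation:
Op 1: insert c.com -> 10.0.0.1 (expiry=0+1=1). clock=0
Op 2: insert b.com -> 10.0.0.1 (expiry=0+4=4). clock=0
Op 3: tick 4 -> clock=4. purged={b.com,c.com}
Op 4: tick 2 -> clock=6.
Op 5: insert a.com -> 10.0.0.2 (expiry=6+1=7). clock=6
Op 6: insert a.com -> 10.0.0.1 (expiry=6+4=10). clock=6
Op 7: insert c.com -> 10.0.0.1 (expiry=6+4=10). clock=6
Op 8: tick 3 -> clock=9.
Op 9: insert c.com -> 10.0.0.1 (expiry=9+2=11). clock=9
Op 10: insert c.com -> 10.0.0.2 (expiry=9+4=13). clock=9
Op 11: insert a.com -> 10.0.0.2 (expiry=9+2=11). clock=9
Op 12: tick 3 -> clock=12. purged={a.com}
Op 13: insert a.com -> 10.0.0.2 (expiry=12+1=13). clock=12
Op 14: insert d.com -> 10.0.0.1 (expiry=12+2=14). clock=12
Op 15: insert b.com -> 10.0.0.2 (expiry=12+1=13). clock=12
Op 16: insert b.com -> 10.0.0.2 (expiry=12+1=13). clock=12
Op 17: tick 1 -> clock=13. purged={a.com,b.com,c.com}
Op 18: insert c.com -> 10.0.0.1 (expiry=13+2=15). clock=13
Op 19: tick 4 -> clock=17. purged={c.com,d.com}
Final clock = 17
Final cache (unexpired): {} -> size=0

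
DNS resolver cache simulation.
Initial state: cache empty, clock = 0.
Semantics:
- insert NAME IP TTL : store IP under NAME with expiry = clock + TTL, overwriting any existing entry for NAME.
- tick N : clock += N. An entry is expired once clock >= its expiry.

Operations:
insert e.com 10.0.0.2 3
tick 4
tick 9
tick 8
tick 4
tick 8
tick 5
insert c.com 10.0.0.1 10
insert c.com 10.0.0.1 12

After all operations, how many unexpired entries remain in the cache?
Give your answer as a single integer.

Answer: 1

Derivation:
Op 1: insert e.com -> 10.0.0.2 (expiry=0+3=3). clock=0
Op 2: tick 4 -> clock=4. purged={e.com}
Op 3: tick 9 -> clock=13.
Op 4: tick 8 -> clock=21.
Op 5: tick 4 -> clock=25.
Op 6: tick 8 -> clock=33.
Op 7: tick 5 -> clock=38.
Op 8: insert c.com -> 10.0.0.1 (expiry=38+10=48). clock=38
Op 9: insert c.com -> 10.0.0.1 (expiry=38+12=50). clock=38
Final cache (unexpired): {c.com} -> size=1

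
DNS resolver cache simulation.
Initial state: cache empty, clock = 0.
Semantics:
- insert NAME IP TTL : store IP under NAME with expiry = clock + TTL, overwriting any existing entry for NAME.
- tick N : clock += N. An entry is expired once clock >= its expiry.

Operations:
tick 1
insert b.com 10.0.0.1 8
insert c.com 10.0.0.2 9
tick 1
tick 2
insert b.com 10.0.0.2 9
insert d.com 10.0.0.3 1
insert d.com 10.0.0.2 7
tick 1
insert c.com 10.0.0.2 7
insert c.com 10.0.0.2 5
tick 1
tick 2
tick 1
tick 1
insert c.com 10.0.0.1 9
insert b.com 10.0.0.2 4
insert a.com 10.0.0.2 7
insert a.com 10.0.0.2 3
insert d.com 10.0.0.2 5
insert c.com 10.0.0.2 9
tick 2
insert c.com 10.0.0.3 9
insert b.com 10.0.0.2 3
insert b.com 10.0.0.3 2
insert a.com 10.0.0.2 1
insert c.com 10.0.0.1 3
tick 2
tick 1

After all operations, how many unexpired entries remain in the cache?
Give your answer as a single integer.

Answer: 0

Derivation:
Op 1: tick 1 -> clock=1.
Op 2: insert b.com -> 10.0.0.1 (expiry=1+8=9). clock=1
Op 3: insert c.com -> 10.0.0.2 (expiry=1+9=10). clock=1
Op 4: tick 1 -> clock=2.
Op 5: tick 2 -> clock=4.
Op 6: insert b.com -> 10.0.0.2 (expiry=4+9=13). clock=4
Op 7: insert d.com -> 10.0.0.3 (expiry=4+1=5). clock=4
Op 8: insert d.com -> 10.0.0.2 (expiry=4+7=11). clock=4
Op 9: tick 1 -> clock=5.
Op 10: insert c.com -> 10.0.0.2 (expiry=5+7=12). clock=5
Op 11: insert c.com -> 10.0.0.2 (expiry=5+5=10). clock=5
Op 12: tick 1 -> clock=6.
Op 13: tick 2 -> clock=8.
Op 14: tick 1 -> clock=9.
Op 15: tick 1 -> clock=10. purged={c.com}
Op 16: insert c.com -> 10.0.0.1 (expiry=10+9=19). clock=10
Op 17: insert b.com -> 10.0.0.2 (expiry=10+4=14). clock=10
Op 18: insert a.com -> 10.0.0.2 (expiry=10+7=17). clock=10
Op 19: insert a.com -> 10.0.0.2 (expiry=10+3=13). clock=10
Op 20: insert d.com -> 10.0.0.2 (expiry=10+5=15). clock=10
Op 21: insert c.com -> 10.0.0.2 (expiry=10+9=19). clock=10
Op 22: tick 2 -> clock=12.
Op 23: insert c.com -> 10.0.0.3 (expiry=12+9=21). clock=12
Op 24: insert b.com -> 10.0.0.2 (expiry=12+3=15). clock=12
Op 25: insert b.com -> 10.0.0.3 (expiry=12+2=14). clock=12
Op 26: insert a.com -> 10.0.0.2 (expiry=12+1=13). clock=12
Op 27: insert c.com -> 10.0.0.1 (expiry=12+3=15). clock=12
Op 28: tick 2 -> clock=14. purged={a.com,b.com}
Op 29: tick 1 -> clock=15. purged={c.com,d.com}
Final cache (unexpired): {} -> size=0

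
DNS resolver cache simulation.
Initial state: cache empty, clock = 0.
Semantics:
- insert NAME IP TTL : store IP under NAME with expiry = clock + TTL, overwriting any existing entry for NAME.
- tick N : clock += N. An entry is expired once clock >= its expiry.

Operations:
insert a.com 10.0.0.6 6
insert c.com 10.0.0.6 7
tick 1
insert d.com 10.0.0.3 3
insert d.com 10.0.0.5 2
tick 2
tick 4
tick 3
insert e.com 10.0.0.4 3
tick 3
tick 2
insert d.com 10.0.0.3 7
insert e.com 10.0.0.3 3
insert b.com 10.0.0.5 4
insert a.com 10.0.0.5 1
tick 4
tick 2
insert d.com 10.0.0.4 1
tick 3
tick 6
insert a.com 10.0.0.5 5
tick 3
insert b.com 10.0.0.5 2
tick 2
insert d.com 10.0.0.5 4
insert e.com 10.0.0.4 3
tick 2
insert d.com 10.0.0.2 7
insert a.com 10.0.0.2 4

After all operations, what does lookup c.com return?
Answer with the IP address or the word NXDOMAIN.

Answer: NXDOMAIN

Derivation:
Op 1: insert a.com -> 10.0.0.6 (expiry=0+6=6). clock=0
Op 2: insert c.com -> 10.0.0.6 (expiry=0+7=7). clock=0
Op 3: tick 1 -> clock=1.
Op 4: insert d.com -> 10.0.0.3 (expiry=1+3=4). clock=1
Op 5: insert d.com -> 10.0.0.5 (expiry=1+2=3). clock=1
Op 6: tick 2 -> clock=3. purged={d.com}
Op 7: tick 4 -> clock=7. purged={a.com,c.com}
Op 8: tick 3 -> clock=10.
Op 9: insert e.com -> 10.0.0.4 (expiry=10+3=13). clock=10
Op 10: tick 3 -> clock=13. purged={e.com}
Op 11: tick 2 -> clock=15.
Op 12: insert d.com -> 10.0.0.3 (expiry=15+7=22). clock=15
Op 13: insert e.com -> 10.0.0.3 (expiry=15+3=18). clock=15
Op 14: insert b.com -> 10.0.0.5 (expiry=15+4=19). clock=15
Op 15: insert a.com -> 10.0.0.5 (expiry=15+1=16). clock=15
Op 16: tick 4 -> clock=19. purged={a.com,b.com,e.com}
Op 17: tick 2 -> clock=21.
Op 18: insert d.com -> 10.0.0.4 (expiry=21+1=22). clock=21
Op 19: tick 3 -> clock=24. purged={d.com}
Op 20: tick 6 -> clock=30.
Op 21: insert a.com -> 10.0.0.5 (expiry=30+5=35). clock=30
Op 22: tick 3 -> clock=33.
Op 23: insert b.com -> 10.0.0.5 (expiry=33+2=35). clock=33
Op 24: tick 2 -> clock=35. purged={a.com,b.com}
Op 25: insert d.com -> 10.0.0.5 (expiry=35+4=39). clock=35
Op 26: insert e.com -> 10.0.0.4 (expiry=35+3=38). clock=35
Op 27: tick 2 -> clock=37.
Op 28: insert d.com -> 10.0.0.2 (expiry=37+7=44). clock=37
Op 29: insert a.com -> 10.0.0.2 (expiry=37+4=41). clock=37
lookup c.com: not in cache (expired or never inserted)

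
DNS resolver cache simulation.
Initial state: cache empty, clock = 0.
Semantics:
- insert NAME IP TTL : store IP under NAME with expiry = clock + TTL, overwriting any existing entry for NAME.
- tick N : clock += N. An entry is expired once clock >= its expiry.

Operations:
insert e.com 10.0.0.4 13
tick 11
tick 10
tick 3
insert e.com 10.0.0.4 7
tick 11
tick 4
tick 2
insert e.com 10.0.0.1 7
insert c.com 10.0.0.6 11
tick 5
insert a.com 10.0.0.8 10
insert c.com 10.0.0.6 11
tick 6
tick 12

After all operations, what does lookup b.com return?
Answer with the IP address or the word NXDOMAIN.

Op 1: insert e.com -> 10.0.0.4 (expiry=0+13=13). clock=0
Op 2: tick 11 -> clock=11.
Op 3: tick 10 -> clock=21. purged={e.com}
Op 4: tick 3 -> clock=24.
Op 5: insert e.com -> 10.0.0.4 (expiry=24+7=31). clock=24
Op 6: tick 11 -> clock=35. purged={e.com}
Op 7: tick 4 -> clock=39.
Op 8: tick 2 -> clock=41.
Op 9: insert e.com -> 10.0.0.1 (expiry=41+7=48). clock=41
Op 10: insert c.com -> 10.0.0.6 (expiry=41+11=52). clock=41
Op 11: tick 5 -> clock=46.
Op 12: insert a.com -> 10.0.0.8 (expiry=46+10=56). clock=46
Op 13: insert c.com -> 10.0.0.6 (expiry=46+11=57). clock=46
Op 14: tick 6 -> clock=52. purged={e.com}
Op 15: tick 12 -> clock=64. purged={a.com,c.com}
lookup b.com: not in cache (expired or never inserted)

Answer: NXDOMAIN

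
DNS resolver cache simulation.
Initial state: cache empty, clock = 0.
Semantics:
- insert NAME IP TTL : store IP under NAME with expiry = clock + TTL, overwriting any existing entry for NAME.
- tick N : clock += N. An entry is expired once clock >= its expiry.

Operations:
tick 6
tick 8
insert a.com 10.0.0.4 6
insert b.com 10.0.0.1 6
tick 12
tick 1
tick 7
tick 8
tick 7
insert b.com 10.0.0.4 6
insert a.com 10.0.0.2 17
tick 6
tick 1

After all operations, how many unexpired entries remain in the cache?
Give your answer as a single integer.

Answer: 1

Derivation:
Op 1: tick 6 -> clock=6.
Op 2: tick 8 -> clock=14.
Op 3: insert a.com -> 10.0.0.4 (expiry=14+6=20). clock=14
Op 4: insert b.com -> 10.0.0.1 (expiry=14+6=20). clock=14
Op 5: tick 12 -> clock=26. purged={a.com,b.com}
Op 6: tick 1 -> clock=27.
Op 7: tick 7 -> clock=34.
Op 8: tick 8 -> clock=42.
Op 9: tick 7 -> clock=49.
Op 10: insert b.com -> 10.0.0.4 (expiry=49+6=55). clock=49
Op 11: insert a.com -> 10.0.0.2 (expiry=49+17=66). clock=49
Op 12: tick 6 -> clock=55. purged={b.com}
Op 13: tick 1 -> clock=56.
Final cache (unexpired): {a.com} -> size=1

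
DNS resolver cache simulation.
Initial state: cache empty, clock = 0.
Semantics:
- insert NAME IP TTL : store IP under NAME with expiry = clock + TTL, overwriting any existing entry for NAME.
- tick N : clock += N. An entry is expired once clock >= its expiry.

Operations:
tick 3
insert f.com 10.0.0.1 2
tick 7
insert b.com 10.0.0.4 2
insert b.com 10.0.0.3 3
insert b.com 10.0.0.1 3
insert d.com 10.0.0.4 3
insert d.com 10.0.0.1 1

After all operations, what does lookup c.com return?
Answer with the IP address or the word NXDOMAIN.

Op 1: tick 3 -> clock=3.
Op 2: insert f.com -> 10.0.0.1 (expiry=3+2=5). clock=3
Op 3: tick 7 -> clock=10. purged={f.com}
Op 4: insert b.com -> 10.0.0.4 (expiry=10+2=12). clock=10
Op 5: insert b.com -> 10.0.0.3 (expiry=10+3=13). clock=10
Op 6: insert b.com -> 10.0.0.1 (expiry=10+3=13). clock=10
Op 7: insert d.com -> 10.0.0.4 (expiry=10+3=13). clock=10
Op 8: insert d.com -> 10.0.0.1 (expiry=10+1=11). clock=10
lookup c.com: not in cache (expired or never inserted)

Answer: NXDOMAIN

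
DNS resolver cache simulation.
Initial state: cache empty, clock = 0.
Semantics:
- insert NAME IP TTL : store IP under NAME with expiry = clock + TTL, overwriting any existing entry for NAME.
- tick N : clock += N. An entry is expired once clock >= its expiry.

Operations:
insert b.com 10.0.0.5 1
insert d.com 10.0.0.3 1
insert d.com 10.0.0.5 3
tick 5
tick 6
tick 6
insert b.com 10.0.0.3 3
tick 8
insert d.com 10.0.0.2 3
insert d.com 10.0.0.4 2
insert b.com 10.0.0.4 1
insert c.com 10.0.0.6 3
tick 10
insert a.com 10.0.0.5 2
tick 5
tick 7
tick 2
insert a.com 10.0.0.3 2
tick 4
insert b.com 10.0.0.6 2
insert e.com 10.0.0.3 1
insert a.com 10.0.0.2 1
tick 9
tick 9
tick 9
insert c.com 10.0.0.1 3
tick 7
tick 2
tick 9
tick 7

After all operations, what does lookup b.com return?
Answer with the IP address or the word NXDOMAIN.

Answer: NXDOMAIN

Derivation:
Op 1: insert b.com -> 10.0.0.5 (expiry=0+1=1). clock=0
Op 2: insert d.com -> 10.0.0.3 (expiry=0+1=1). clock=0
Op 3: insert d.com -> 10.0.0.5 (expiry=0+3=3). clock=0
Op 4: tick 5 -> clock=5. purged={b.com,d.com}
Op 5: tick 6 -> clock=11.
Op 6: tick 6 -> clock=17.
Op 7: insert b.com -> 10.0.0.3 (expiry=17+3=20). clock=17
Op 8: tick 8 -> clock=25. purged={b.com}
Op 9: insert d.com -> 10.0.0.2 (expiry=25+3=28). clock=25
Op 10: insert d.com -> 10.0.0.4 (expiry=25+2=27). clock=25
Op 11: insert b.com -> 10.0.0.4 (expiry=25+1=26). clock=25
Op 12: insert c.com -> 10.0.0.6 (expiry=25+3=28). clock=25
Op 13: tick 10 -> clock=35. purged={b.com,c.com,d.com}
Op 14: insert a.com -> 10.0.0.5 (expiry=35+2=37). clock=35
Op 15: tick 5 -> clock=40. purged={a.com}
Op 16: tick 7 -> clock=47.
Op 17: tick 2 -> clock=49.
Op 18: insert a.com -> 10.0.0.3 (expiry=49+2=51). clock=49
Op 19: tick 4 -> clock=53. purged={a.com}
Op 20: insert b.com -> 10.0.0.6 (expiry=53+2=55). clock=53
Op 21: insert e.com -> 10.0.0.3 (expiry=53+1=54). clock=53
Op 22: insert a.com -> 10.0.0.2 (expiry=53+1=54). clock=53
Op 23: tick 9 -> clock=62. purged={a.com,b.com,e.com}
Op 24: tick 9 -> clock=71.
Op 25: tick 9 -> clock=80.
Op 26: insert c.com -> 10.0.0.1 (expiry=80+3=83). clock=80
Op 27: tick 7 -> clock=87. purged={c.com}
Op 28: tick 2 -> clock=89.
Op 29: tick 9 -> clock=98.
Op 30: tick 7 -> clock=105.
lookup b.com: not in cache (expired or never inserted)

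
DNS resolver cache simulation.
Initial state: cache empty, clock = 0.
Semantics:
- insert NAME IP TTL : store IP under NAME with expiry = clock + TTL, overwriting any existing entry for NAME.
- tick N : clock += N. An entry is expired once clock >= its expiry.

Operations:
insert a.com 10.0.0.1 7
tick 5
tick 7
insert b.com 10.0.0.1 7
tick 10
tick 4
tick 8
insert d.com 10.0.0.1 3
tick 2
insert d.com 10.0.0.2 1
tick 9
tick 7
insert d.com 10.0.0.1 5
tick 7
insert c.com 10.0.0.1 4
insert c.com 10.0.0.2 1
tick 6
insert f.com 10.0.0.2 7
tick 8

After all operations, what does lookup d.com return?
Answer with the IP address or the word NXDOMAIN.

Op 1: insert a.com -> 10.0.0.1 (expiry=0+7=7). clock=0
Op 2: tick 5 -> clock=5.
Op 3: tick 7 -> clock=12. purged={a.com}
Op 4: insert b.com -> 10.0.0.1 (expiry=12+7=19). clock=12
Op 5: tick 10 -> clock=22. purged={b.com}
Op 6: tick 4 -> clock=26.
Op 7: tick 8 -> clock=34.
Op 8: insert d.com -> 10.0.0.1 (expiry=34+3=37). clock=34
Op 9: tick 2 -> clock=36.
Op 10: insert d.com -> 10.0.0.2 (expiry=36+1=37). clock=36
Op 11: tick 9 -> clock=45. purged={d.com}
Op 12: tick 7 -> clock=52.
Op 13: insert d.com -> 10.0.0.1 (expiry=52+5=57). clock=52
Op 14: tick 7 -> clock=59. purged={d.com}
Op 15: insert c.com -> 10.0.0.1 (expiry=59+4=63). clock=59
Op 16: insert c.com -> 10.0.0.2 (expiry=59+1=60). clock=59
Op 17: tick 6 -> clock=65. purged={c.com}
Op 18: insert f.com -> 10.0.0.2 (expiry=65+7=72). clock=65
Op 19: tick 8 -> clock=73. purged={f.com}
lookup d.com: not in cache (expired or never inserted)

Answer: NXDOMAIN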